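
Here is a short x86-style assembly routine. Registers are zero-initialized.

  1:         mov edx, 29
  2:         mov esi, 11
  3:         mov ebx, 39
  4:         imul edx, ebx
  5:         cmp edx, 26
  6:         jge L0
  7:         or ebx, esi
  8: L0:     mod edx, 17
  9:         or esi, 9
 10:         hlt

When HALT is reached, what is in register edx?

mov edx, 29 → edx=29
mov esi, 11 → esi=11
mov ebx, 39 → ebx=39
imul edx, ebx → edx=29*39=1131
cmp edx, 26  (cmp 1131,26)
jge L0: taken
mod edx, 17 → edx=1131%17=9
or esi, 9 → esi=11|9=11
halt.

9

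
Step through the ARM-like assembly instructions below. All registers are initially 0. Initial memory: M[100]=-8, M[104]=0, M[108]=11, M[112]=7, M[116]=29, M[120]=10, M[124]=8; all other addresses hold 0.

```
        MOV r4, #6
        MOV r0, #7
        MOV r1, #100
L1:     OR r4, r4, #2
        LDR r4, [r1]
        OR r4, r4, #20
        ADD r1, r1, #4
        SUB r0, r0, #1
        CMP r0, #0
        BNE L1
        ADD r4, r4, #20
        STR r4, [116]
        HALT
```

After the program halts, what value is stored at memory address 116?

MOV r4, #6 → r4=6
MOV r0, #7 → r0=7
MOV r1, #100 → r1=100
OR r4, r4, #2 → r4=6|2=6
LDR r4, [r1] → r4=M[100]=-8
OR r4, r4, #20 → r4=(-8)|20=-4
ADD r1, r1, #4 → r1=100+4=104
SUB r0, r0, #1 → r0=7-1=6
CMP r0, #0  (cmp 6,0)
BNE L1: taken
OR r4, r4, #2 → r4=(-4)|2=-2
LDR r4, [r1] → r4=M[104]=0
OR r4, r4, #20 → r4=0|20=20
ADD r1, r1, #4 → r1=104+4=108
SUB r0, r0, #1 → r0=6-1=5
CMP r0, #0  (cmp 5,0)
BNE L1: taken
OR r4, r4, #2 → r4=20|2=22
LDR r4, [r1] → r4=M[108]=11
OR r4, r4, #20 → r4=11|20=31
ADD r1, r1, #4 → r1=108+4=112
SUB r0, r0, #1 → r0=5-1=4
CMP r0, #0  (cmp 4,0)
BNE L1: taken
OR r4, r4, #2 → r4=31|2=31
LDR r4, [r1] → r4=M[112]=7
OR r4, r4, #20 → r4=7|20=23
ADD r1, r1, #4 → r1=112+4=116
SUB r0, r0, #1 → r0=4-1=3
CMP r0, #0  (cmp 3,0)
BNE L1: taken
OR r4, r4, #2 → r4=23|2=23
LDR r4, [r1] → r4=M[116]=29
OR r4, r4, #20 → r4=29|20=29
ADD r1, r1, #4 → r1=116+4=120
SUB r0, r0, #1 → r0=3-1=2
CMP r0, #0  (cmp 2,0)
BNE L1: taken
OR r4, r4, #2 → r4=29|2=31
LDR r4, [r1] → r4=M[120]=10
OR r4, r4, #20 → r4=10|20=30
ADD r1, r1, #4 → r1=120+4=124
SUB r0, r0, #1 → r0=2-1=1
CMP r0, #0  (cmp 1,0)
BNE L1: taken
OR r4, r4, #2 → r4=30|2=30
LDR r4, [r1] → r4=M[124]=8
OR r4, r4, #20 → r4=8|20=28
ADD r1, r1, #4 → r1=124+4=128
SUB r0, r0, #1 → r0=1-1=0
CMP r0, #0  (cmp 0,0)
BNE L1: not taken
ADD r4, r4, #20 → r4=28+20=48
STR r4, [116] → M[116]=48
halt.

48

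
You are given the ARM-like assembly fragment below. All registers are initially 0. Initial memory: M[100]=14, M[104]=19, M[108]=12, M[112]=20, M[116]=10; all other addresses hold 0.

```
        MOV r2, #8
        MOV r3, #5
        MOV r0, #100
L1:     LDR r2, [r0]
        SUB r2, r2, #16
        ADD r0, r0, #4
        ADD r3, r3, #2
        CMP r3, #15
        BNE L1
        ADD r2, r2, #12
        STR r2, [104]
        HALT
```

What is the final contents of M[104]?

after MOV r2, #8: r2=8
after MOV r3, #5: r3=5
after MOV r0, #100: r0=100
after LDR r2, [r0]: r2=M[100]=14
after SUB r2, r2, #16: r2=14-16=-2
after ADD r0, r0, #4: r0=100+4=104
after ADD r3, r3, #2: r3=5+2=7
CMP r3, #15  (cmp 7,15)
BNE L1: taken
after LDR r2, [r0]: r2=M[104]=19
after SUB r2, r2, #16: r2=19-16=3
after ADD r0, r0, #4: r0=104+4=108
after ADD r3, r3, #2: r3=7+2=9
CMP r3, #15  (cmp 9,15)
BNE L1: taken
after LDR r2, [r0]: r2=M[108]=12
after SUB r2, r2, #16: r2=12-16=-4
after ADD r0, r0, #4: r0=108+4=112
after ADD r3, r3, #2: r3=9+2=11
CMP r3, #15  (cmp 11,15)
BNE L1: taken
after LDR r2, [r0]: r2=M[112]=20
after SUB r2, r2, #16: r2=20-16=4
after ADD r0, r0, #4: r0=112+4=116
after ADD r3, r3, #2: r3=11+2=13
CMP r3, #15  (cmp 13,15)
BNE L1: taken
after LDR r2, [r0]: r2=M[116]=10
after SUB r2, r2, #16: r2=10-16=-6
after ADD r0, r0, #4: r0=116+4=120
after ADD r3, r3, #2: r3=13+2=15
CMP r3, #15  (cmp 15,15)
BNE L1: not taken
after ADD r2, r2, #12: r2=(-6)+12=6
STR r2, [104] → M[104]=6
halt.

6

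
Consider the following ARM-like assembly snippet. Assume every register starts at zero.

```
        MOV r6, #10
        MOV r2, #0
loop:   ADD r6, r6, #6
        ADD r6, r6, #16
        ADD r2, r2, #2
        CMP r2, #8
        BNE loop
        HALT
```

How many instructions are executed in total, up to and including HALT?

r6=10
r2=0
r6=10+6=16
r6=16+16=32
r2=0+2=2
CMP r2, #8  (cmp 2,8)
BNE loop: taken
r6=32+6=38
r6=38+16=54
r2=2+2=4
CMP r2, #8  (cmp 4,8)
BNE loop: taken
r6=54+6=60
r6=60+16=76
r2=4+2=6
CMP r2, #8  (cmp 6,8)
BNE loop: taken
r6=76+6=82
r6=82+16=98
r2=6+2=8
CMP r2, #8  (cmp 8,8)
BNE loop: not taken
halt.
Total executed instructions: 23.

23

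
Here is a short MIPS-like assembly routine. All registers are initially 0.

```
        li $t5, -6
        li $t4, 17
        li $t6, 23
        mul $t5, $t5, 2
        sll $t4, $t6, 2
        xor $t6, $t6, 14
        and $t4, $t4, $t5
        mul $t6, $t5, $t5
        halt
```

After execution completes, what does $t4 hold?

li $t5, -6 → $t5=-6
li $t4, 17 → $t4=17
li $t6, 23 → $t6=23
mul $t5, $t5, 2 → $t5=(-6)*2=-12
sll $t4, $t6, 2 → $t4=23<<2=92
xor $t6, $t6, 14 → $t6=23^14=25
and $t4, $t4, $t5 → $t4=92&(-12)=84
mul $t6, $t5, $t5 → $t6=(-12)*(-12)=144
halt.

84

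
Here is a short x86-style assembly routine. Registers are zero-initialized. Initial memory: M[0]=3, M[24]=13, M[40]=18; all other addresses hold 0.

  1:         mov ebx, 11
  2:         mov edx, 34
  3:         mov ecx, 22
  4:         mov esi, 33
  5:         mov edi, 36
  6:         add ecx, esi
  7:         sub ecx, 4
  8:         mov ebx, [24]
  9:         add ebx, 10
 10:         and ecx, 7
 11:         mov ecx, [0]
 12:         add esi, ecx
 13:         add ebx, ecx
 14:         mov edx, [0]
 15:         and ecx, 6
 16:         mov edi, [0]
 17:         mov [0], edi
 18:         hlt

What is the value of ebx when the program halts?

26

mov ebx, 11 → ebx=11
mov edx, 34 → edx=34
mov ecx, 22 → ecx=22
mov esi, 33 → esi=33
mov edi, 36 → edi=36
add ecx, esi → ecx=22+33=55
sub ecx, 4 → ecx=55-4=51
mov ebx, [24] → ebx=M[24]=13
add ebx, 10 → ebx=13+10=23
and ecx, 7 → ecx=51&7=3
mov ecx, [0] → ecx=M[0]=3
add esi, ecx → esi=33+3=36
add ebx, ecx → ebx=23+3=26
mov edx, [0] → edx=M[0]=3
and ecx, 6 → ecx=3&6=2
mov edi, [0] → edi=M[0]=3
mov [0], edi → M[0]=3
halt.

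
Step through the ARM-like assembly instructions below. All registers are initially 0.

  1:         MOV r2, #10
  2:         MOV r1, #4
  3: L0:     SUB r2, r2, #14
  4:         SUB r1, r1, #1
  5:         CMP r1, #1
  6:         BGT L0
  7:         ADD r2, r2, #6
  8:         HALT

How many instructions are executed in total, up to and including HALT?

MOV r2, #10 → r2=10
MOV r1, #4 → r1=4
SUB r2, r2, #14 → r2=10-14=-4
SUB r1, r1, #1 → r1=4-1=3
CMP r1, #1  (cmp 3,1)
BGT L0: taken
SUB r2, r2, #14 → r2=(-4)-14=-18
SUB r1, r1, #1 → r1=3-1=2
CMP r1, #1  (cmp 2,1)
BGT L0: taken
SUB r2, r2, #14 → r2=(-18)-14=-32
SUB r1, r1, #1 → r1=2-1=1
CMP r1, #1  (cmp 1,1)
BGT L0: not taken
ADD r2, r2, #6 → r2=(-32)+6=-26
halt.
Total executed instructions: 16.

16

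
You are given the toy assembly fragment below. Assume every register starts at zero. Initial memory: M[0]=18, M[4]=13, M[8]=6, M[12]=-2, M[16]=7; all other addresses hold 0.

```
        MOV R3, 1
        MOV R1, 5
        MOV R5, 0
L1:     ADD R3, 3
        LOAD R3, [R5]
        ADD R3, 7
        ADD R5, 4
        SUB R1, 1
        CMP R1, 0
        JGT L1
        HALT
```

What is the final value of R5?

after MOV R3, 1: R3=1
after MOV R1, 5: R1=5
after MOV R5, 0: R5=0
after ADD R3, 3: R3=1+3=4
after LOAD R3, [R5]: R3=M[0]=18
after ADD R3, 7: R3=18+7=25
after ADD R5, 4: R5=0+4=4
after SUB R1, 1: R1=5-1=4
CMP R1, 0  (cmp 4,0)
JGT L1: taken
after ADD R3, 3: R3=25+3=28
after LOAD R3, [R5]: R3=M[4]=13
after ADD R3, 7: R3=13+7=20
after ADD R5, 4: R5=4+4=8
after SUB R1, 1: R1=4-1=3
CMP R1, 0  (cmp 3,0)
JGT L1: taken
after ADD R3, 3: R3=20+3=23
after LOAD R3, [R5]: R3=M[8]=6
after ADD R3, 7: R3=6+7=13
after ADD R5, 4: R5=8+4=12
after SUB R1, 1: R1=3-1=2
CMP R1, 0  (cmp 2,0)
JGT L1: taken
after ADD R3, 3: R3=13+3=16
after LOAD R3, [R5]: R3=M[12]=-2
after ADD R3, 7: R3=(-2)+7=5
after ADD R5, 4: R5=12+4=16
after SUB R1, 1: R1=2-1=1
CMP R1, 0  (cmp 1,0)
JGT L1: taken
after ADD R3, 3: R3=5+3=8
after LOAD R3, [R5]: R3=M[16]=7
after ADD R3, 7: R3=7+7=14
after ADD R5, 4: R5=16+4=20
after SUB R1, 1: R1=1-1=0
CMP R1, 0  (cmp 0,0)
JGT L1: not taken
halt.

20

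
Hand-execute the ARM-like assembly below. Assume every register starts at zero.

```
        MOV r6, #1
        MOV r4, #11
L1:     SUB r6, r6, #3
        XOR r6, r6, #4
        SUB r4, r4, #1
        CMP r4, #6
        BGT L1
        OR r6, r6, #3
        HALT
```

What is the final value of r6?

after MOV r6, #1: r6=1
after MOV r4, #11: r4=11
after SUB r6, r6, #3: r6=1-3=-2
after XOR r6, r6, #4: r6=(-2)^4=-6
after SUB r4, r4, #1: r4=11-1=10
CMP r4, #6  (cmp 10,6)
BGT L1: taken
after SUB r6, r6, #3: r6=(-6)-3=-9
after XOR r6, r6, #4: r6=(-9)^4=-13
after SUB r4, r4, #1: r4=10-1=9
CMP r4, #6  (cmp 9,6)
BGT L1: taken
after SUB r6, r6, #3: r6=(-13)-3=-16
after XOR r6, r6, #4: r6=(-16)^4=-12
after SUB r4, r4, #1: r4=9-1=8
CMP r4, #6  (cmp 8,6)
BGT L1: taken
after SUB r6, r6, #3: r6=(-12)-3=-15
after XOR r6, r6, #4: r6=(-15)^4=-11
after SUB r4, r4, #1: r4=8-1=7
CMP r4, #6  (cmp 7,6)
BGT L1: taken
after SUB r6, r6, #3: r6=(-11)-3=-14
after XOR r6, r6, #4: r6=(-14)^4=-10
after SUB r4, r4, #1: r4=7-1=6
CMP r4, #6  (cmp 6,6)
BGT L1: not taken
after OR r6, r6, #3: r6=(-10)|3=-9
halt.

-9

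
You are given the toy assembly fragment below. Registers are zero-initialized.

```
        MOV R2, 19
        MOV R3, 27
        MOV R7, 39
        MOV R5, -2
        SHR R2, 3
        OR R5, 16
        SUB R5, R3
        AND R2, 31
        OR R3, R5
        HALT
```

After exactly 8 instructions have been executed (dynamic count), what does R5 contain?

-29

MOV R2, 19 → R2=19
MOV R3, 27 → R3=27
MOV R7, 39 → R7=39
MOV R5, -2 → R5=-2
SHR R2, 3 → R2=19>>3=2
OR R5, 16 → R5=(-2)|16=-2
SUB R5, R3 → R5=(-2)-27=-29
AND R2, 31 → R2=2&31=2
After step 8: R5 = -29.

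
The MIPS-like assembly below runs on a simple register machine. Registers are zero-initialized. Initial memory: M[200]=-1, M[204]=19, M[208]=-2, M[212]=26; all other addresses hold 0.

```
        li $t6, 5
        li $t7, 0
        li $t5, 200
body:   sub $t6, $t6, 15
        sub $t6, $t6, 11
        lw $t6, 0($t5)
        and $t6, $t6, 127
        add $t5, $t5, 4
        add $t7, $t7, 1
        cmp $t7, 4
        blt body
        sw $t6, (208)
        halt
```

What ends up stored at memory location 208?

$t6=5
$t7=0
$t5=200
$t6=5-15=-10
$t6=(-10)-11=-21
$t6=M[200]=-1
$t6=(-1)&127=127
$t5=200+4=204
$t7=0+1=1
cmp $t7, 4  (cmp 1,4)
blt body: taken
$t6=127-15=112
$t6=112-11=101
$t6=M[204]=19
$t6=19&127=19
$t5=204+4=208
$t7=1+1=2
cmp $t7, 4  (cmp 2,4)
blt body: taken
$t6=19-15=4
$t6=4-11=-7
$t6=M[208]=-2
$t6=(-2)&127=126
$t5=208+4=212
$t7=2+1=3
cmp $t7, 4  (cmp 3,4)
blt body: taken
$t6=126-15=111
$t6=111-11=100
$t6=M[212]=26
$t6=26&127=26
$t5=212+4=216
$t7=3+1=4
cmp $t7, 4  (cmp 4,4)
blt body: not taken
sw $t6, (208) → M[208]=26
halt.

26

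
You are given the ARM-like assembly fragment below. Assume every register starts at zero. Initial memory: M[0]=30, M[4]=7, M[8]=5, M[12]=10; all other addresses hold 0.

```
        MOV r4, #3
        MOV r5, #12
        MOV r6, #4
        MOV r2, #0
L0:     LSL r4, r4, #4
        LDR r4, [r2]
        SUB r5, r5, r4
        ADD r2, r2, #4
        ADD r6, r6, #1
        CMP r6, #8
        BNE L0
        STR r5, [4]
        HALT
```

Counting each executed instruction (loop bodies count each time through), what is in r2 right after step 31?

16

MOV r4, #3 → r4=3
MOV r5, #12 → r5=12
MOV r6, #4 → r6=4
MOV r2, #0 → r2=0
LSL r4, r4, #4 → r4=3<<4=48
LDR r4, [r2] → r4=M[0]=30
SUB r5, r5, r4 → r5=12-30=-18
ADD r2, r2, #4 → r2=0+4=4
ADD r6, r6, #1 → r6=4+1=5
CMP r6, #8  (cmp 5,8)
BNE L0: taken
LSL r4, r4, #4 → r4=30<<4=480
LDR r4, [r2] → r4=M[4]=7
SUB r5, r5, r4 → r5=(-18)-7=-25
ADD r2, r2, #4 → r2=4+4=8
ADD r6, r6, #1 → r6=5+1=6
CMP r6, #8  (cmp 6,8)
BNE L0: taken
LSL r4, r4, #4 → r4=7<<4=112
LDR r4, [r2] → r4=M[8]=5
SUB r5, r5, r4 → r5=(-25)-5=-30
ADD r2, r2, #4 → r2=8+4=12
ADD r6, r6, #1 → r6=6+1=7
CMP r6, #8  (cmp 7,8)
BNE L0: taken
LSL r4, r4, #4 → r4=5<<4=80
LDR r4, [r2] → r4=M[12]=10
SUB r5, r5, r4 → r5=(-30)-10=-40
ADD r2, r2, #4 → r2=12+4=16
ADD r6, r6, #1 → r6=7+1=8
CMP r6, #8  (cmp 8,8)
After step 31: r2 = 16.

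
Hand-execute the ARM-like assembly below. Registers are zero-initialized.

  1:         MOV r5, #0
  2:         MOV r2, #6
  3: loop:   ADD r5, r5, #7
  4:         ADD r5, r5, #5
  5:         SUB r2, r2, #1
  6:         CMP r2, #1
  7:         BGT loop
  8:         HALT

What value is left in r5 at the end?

60

MOV r5, #0 → r5=0
MOV r2, #6 → r2=6
ADD r5, r5, #7 → r5=0+7=7
ADD r5, r5, #5 → r5=7+5=12
SUB r2, r2, #1 → r2=6-1=5
CMP r2, #1  (cmp 5,1)
BGT loop: taken
ADD r5, r5, #7 → r5=12+7=19
ADD r5, r5, #5 → r5=19+5=24
SUB r2, r2, #1 → r2=5-1=4
CMP r2, #1  (cmp 4,1)
BGT loop: taken
ADD r5, r5, #7 → r5=24+7=31
ADD r5, r5, #5 → r5=31+5=36
SUB r2, r2, #1 → r2=4-1=3
CMP r2, #1  (cmp 3,1)
BGT loop: taken
ADD r5, r5, #7 → r5=36+7=43
ADD r5, r5, #5 → r5=43+5=48
SUB r2, r2, #1 → r2=3-1=2
CMP r2, #1  (cmp 2,1)
BGT loop: taken
ADD r5, r5, #7 → r5=48+7=55
ADD r5, r5, #5 → r5=55+5=60
SUB r2, r2, #1 → r2=2-1=1
CMP r2, #1  (cmp 1,1)
BGT loop: not taken
halt.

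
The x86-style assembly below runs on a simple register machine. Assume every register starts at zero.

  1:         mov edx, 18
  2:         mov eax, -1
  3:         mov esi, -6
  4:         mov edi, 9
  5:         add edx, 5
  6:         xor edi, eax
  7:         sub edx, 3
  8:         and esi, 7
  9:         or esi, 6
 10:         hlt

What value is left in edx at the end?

20

mov edx, 18 → edx=18
mov eax, -1 → eax=-1
mov esi, -6 → esi=-6
mov edi, 9 → edi=9
add edx, 5 → edx=18+5=23
xor edi, eax → edi=9^(-1)=-10
sub edx, 3 → edx=23-3=20
and esi, 7 → esi=(-6)&7=2
or esi, 6 → esi=2|6=6
halt.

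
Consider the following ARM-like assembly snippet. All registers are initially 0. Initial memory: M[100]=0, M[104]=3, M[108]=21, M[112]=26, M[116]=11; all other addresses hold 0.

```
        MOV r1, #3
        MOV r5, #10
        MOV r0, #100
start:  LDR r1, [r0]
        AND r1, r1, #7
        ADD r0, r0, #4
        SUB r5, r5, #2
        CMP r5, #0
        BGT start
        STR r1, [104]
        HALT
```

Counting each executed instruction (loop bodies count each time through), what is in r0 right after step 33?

120

MOV r1, #3 → r1=3
MOV r5, #10 → r5=10
MOV r0, #100 → r0=100
LDR r1, [r0] → r1=M[100]=0
AND r1, r1, #7 → r1=0&7=0
ADD r0, r0, #4 → r0=100+4=104
SUB r5, r5, #2 → r5=10-2=8
CMP r5, #0  (cmp 8,0)
BGT start: taken
LDR r1, [r0] → r1=M[104]=3
AND r1, r1, #7 → r1=3&7=3
ADD r0, r0, #4 → r0=104+4=108
SUB r5, r5, #2 → r5=8-2=6
CMP r5, #0  (cmp 6,0)
BGT start: taken
LDR r1, [r0] → r1=M[108]=21
AND r1, r1, #7 → r1=21&7=5
ADD r0, r0, #4 → r0=108+4=112
SUB r5, r5, #2 → r5=6-2=4
CMP r5, #0  (cmp 4,0)
BGT start: taken
LDR r1, [r0] → r1=M[112]=26
AND r1, r1, #7 → r1=26&7=2
ADD r0, r0, #4 → r0=112+4=116
SUB r5, r5, #2 → r5=4-2=2
CMP r5, #0  (cmp 2,0)
BGT start: taken
LDR r1, [r0] → r1=M[116]=11
AND r1, r1, #7 → r1=11&7=3
ADD r0, r0, #4 → r0=116+4=120
SUB r5, r5, #2 → r5=2-2=0
CMP r5, #0  (cmp 0,0)
BGT start: not taken
After step 33: r0 = 120.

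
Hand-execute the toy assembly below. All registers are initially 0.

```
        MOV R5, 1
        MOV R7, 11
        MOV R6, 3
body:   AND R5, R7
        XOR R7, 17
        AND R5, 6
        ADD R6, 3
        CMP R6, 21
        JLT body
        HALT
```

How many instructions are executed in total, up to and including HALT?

R5=1
R7=11
R6=3
R5=1&11=1
R7=11^17=26
R5=1&6=0
R6=3+3=6
CMP R6, 21  (cmp 6,21)
JLT body: taken
R5=0&26=0
R7=26^17=11
R5=0&6=0
R6=6+3=9
CMP R6, 21  (cmp 9,21)
JLT body: taken
R5=0&11=0
R7=11^17=26
R5=0&6=0
R6=9+3=12
CMP R6, 21  (cmp 12,21)
JLT body: taken
R5=0&26=0
R7=26^17=11
R5=0&6=0
R6=12+3=15
CMP R6, 21  (cmp 15,21)
JLT body: taken
R5=0&11=0
R7=11^17=26
R5=0&6=0
R6=15+3=18
CMP R6, 21  (cmp 18,21)
JLT body: taken
R5=0&26=0
R7=26^17=11
R5=0&6=0
R6=18+3=21
CMP R6, 21  (cmp 21,21)
JLT body: not taken
halt.
Total executed instructions: 40.

40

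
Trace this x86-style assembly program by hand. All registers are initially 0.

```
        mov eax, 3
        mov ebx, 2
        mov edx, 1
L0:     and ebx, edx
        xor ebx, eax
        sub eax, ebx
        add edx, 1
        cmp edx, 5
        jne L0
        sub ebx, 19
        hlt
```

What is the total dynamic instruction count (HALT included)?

mov eax, 3 → eax=3
mov ebx, 2 → ebx=2
mov edx, 1 → edx=1
and ebx, edx → ebx=2&1=0
xor ebx, eax → ebx=0^3=3
sub eax, ebx → eax=3-3=0
add edx, 1 → edx=1+1=2
cmp edx, 5  (cmp 2,5)
jne L0: taken
and ebx, edx → ebx=3&2=2
xor ebx, eax → ebx=2^0=2
sub eax, ebx → eax=0-2=-2
add edx, 1 → edx=2+1=3
cmp edx, 5  (cmp 3,5)
jne L0: taken
and ebx, edx → ebx=2&3=2
xor ebx, eax → ebx=2^(-2)=-4
sub eax, ebx → eax=(-2)-(-4)=2
add edx, 1 → edx=3+1=4
cmp edx, 5  (cmp 4,5)
jne L0: taken
and ebx, edx → ebx=(-4)&4=4
xor ebx, eax → ebx=4^2=6
sub eax, ebx → eax=2-6=-4
add edx, 1 → edx=4+1=5
cmp edx, 5  (cmp 5,5)
jne L0: not taken
sub ebx, 19 → ebx=6-19=-13
halt.
Total executed instructions: 29.

29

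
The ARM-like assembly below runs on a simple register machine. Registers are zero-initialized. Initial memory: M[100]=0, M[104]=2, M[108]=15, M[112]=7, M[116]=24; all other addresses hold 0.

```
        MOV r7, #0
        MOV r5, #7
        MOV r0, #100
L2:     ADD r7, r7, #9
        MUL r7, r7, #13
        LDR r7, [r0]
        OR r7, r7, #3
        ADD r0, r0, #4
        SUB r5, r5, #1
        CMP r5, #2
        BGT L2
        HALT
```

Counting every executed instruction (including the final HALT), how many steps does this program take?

r7=0
r5=7
r0=100
r7=0+9=9
r7=9*13=117
r7=M[100]=0
r7=0|3=3
r0=100+4=104
r5=7-1=6
CMP r5, #2  (cmp 6,2)
BGT L2: taken
r7=3+9=12
r7=12*13=156
r7=M[104]=2
r7=2|3=3
r0=104+4=108
r5=6-1=5
CMP r5, #2  (cmp 5,2)
BGT L2: taken
r7=3+9=12
r7=12*13=156
r7=M[108]=15
r7=15|3=15
r0=108+4=112
r5=5-1=4
CMP r5, #2  (cmp 4,2)
BGT L2: taken
r7=15+9=24
r7=24*13=312
r7=M[112]=7
r7=7|3=7
r0=112+4=116
r5=4-1=3
CMP r5, #2  (cmp 3,2)
BGT L2: taken
r7=7+9=16
r7=16*13=208
r7=M[116]=24
r7=24|3=27
r0=116+4=120
r5=3-1=2
CMP r5, #2  (cmp 2,2)
BGT L2: not taken
halt.
Total executed instructions: 44.

44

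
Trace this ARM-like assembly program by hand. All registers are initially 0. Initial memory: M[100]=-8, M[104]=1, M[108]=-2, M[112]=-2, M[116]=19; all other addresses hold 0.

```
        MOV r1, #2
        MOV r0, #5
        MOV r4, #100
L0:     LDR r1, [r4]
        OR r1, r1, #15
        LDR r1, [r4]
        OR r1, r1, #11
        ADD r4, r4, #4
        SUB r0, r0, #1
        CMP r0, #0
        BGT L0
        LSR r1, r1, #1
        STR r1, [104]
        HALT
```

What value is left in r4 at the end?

120

r1=2
r0=5
r4=100
r1=M[100]=-8
r1=(-8)|15=-1
r1=M[100]=-8
r1=(-8)|11=-5
r4=100+4=104
r0=5-1=4
CMP r0, #0  (cmp 4,0)
BGT L0: taken
r1=M[104]=1
r1=1|15=15
r1=M[104]=1
r1=1|11=11
r4=104+4=108
r0=4-1=3
CMP r0, #0  (cmp 3,0)
BGT L0: taken
r1=M[108]=-2
r1=(-2)|15=-1
r1=M[108]=-2
r1=(-2)|11=-1
r4=108+4=112
r0=3-1=2
CMP r0, #0  (cmp 2,0)
BGT L0: taken
r1=M[112]=-2
r1=(-2)|15=-1
r1=M[112]=-2
r1=(-2)|11=-1
r4=112+4=116
r0=2-1=1
CMP r0, #0  (cmp 1,0)
BGT L0: taken
r1=M[116]=19
r1=19|15=31
r1=M[116]=19
r1=19|11=27
r4=116+4=120
r0=1-1=0
CMP r0, #0  (cmp 0,0)
BGT L0: not taken
r1=27>>1=13
STR r1, [104] → M[104]=13
halt.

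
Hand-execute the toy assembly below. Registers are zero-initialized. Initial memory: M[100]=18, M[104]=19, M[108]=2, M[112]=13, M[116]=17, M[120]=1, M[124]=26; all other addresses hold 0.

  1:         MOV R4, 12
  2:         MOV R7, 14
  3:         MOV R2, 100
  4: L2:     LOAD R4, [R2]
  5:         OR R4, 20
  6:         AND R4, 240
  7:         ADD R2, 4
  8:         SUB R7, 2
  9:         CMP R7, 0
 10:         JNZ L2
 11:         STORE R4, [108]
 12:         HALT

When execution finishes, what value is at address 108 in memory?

16

MOV R4, 12 → R4=12
MOV R7, 14 → R7=14
MOV R2, 100 → R2=100
LOAD R4, [R2] → R4=M[100]=18
OR R4, 20 → R4=18|20=22
AND R4, 240 → R4=22&240=16
ADD R2, 4 → R2=100+4=104
SUB R7, 2 → R7=14-2=12
CMP R7, 0  (cmp 12,0)
JNZ L2: taken
LOAD R4, [R2] → R4=M[104]=19
OR R4, 20 → R4=19|20=23
AND R4, 240 → R4=23&240=16
ADD R2, 4 → R2=104+4=108
SUB R7, 2 → R7=12-2=10
CMP R7, 0  (cmp 10,0)
JNZ L2: taken
LOAD R4, [R2] → R4=M[108]=2
OR R4, 20 → R4=2|20=22
AND R4, 240 → R4=22&240=16
ADD R2, 4 → R2=108+4=112
SUB R7, 2 → R7=10-2=8
CMP R7, 0  (cmp 8,0)
JNZ L2: taken
LOAD R4, [R2] → R4=M[112]=13
OR R4, 20 → R4=13|20=29
AND R4, 240 → R4=29&240=16
ADD R2, 4 → R2=112+4=116
SUB R7, 2 → R7=8-2=6
CMP R7, 0  (cmp 6,0)
JNZ L2: taken
LOAD R4, [R2] → R4=M[116]=17
OR R4, 20 → R4=17|20=21
AND R4, 240 → R4=21&240=16
ADD R2, 4 → R2=116+4=120
SUB R7, 2 → R7=6-2=4
CMP R7, 0  (cmp 4,0)
JNZ L2: taken
LOAD R4, [R2] → R4=M[120]=1
OR R4, 20 → R4=1|20=21
AND R4, 240 → R4=21&240=16
ADD R2, 4 → R2=120+4=124
SUB R7, 2 → R7=4-2=2
CMP R7, 0  (cmp 2,0)
JNZ L2: taken
LOAD R4, [R2] → R4=M[124]=26
OR R4, 20 → R4=26|20=30
AND R4, 240 → R4=30&240=16
ADD R2, 4 → R2=124+4=128
SUB R7, 2 → R7=2-2=0
CMP R7, 0  (cmp 0,0)
JNZ L2: not taken
STORE R4, [108] → M[108]=16
halt.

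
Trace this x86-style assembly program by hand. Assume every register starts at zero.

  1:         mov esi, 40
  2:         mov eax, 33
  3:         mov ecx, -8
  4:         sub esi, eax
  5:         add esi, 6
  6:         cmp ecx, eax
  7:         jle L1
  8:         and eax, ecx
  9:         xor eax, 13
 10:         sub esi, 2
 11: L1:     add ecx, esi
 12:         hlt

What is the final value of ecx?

after mov esi, 40: esi=40
after mov eax, 33: eax=33
after mov ecx, -8: ecx=-8
after sub esi, eax: esi=40-33=7
after add esi, 6: esi=7+6=13
cmp ecx, eax  (cmp -8,33)
jle L1: taken
after add ecx, esi: ecx=(-8)+13=5
halt.

5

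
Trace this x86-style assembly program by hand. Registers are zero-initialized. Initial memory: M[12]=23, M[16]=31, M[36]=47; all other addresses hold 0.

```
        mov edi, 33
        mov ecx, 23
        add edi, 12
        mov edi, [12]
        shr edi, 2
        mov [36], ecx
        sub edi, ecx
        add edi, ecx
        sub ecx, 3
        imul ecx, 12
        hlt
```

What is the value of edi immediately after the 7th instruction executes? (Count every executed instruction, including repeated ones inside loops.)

-18

after mov edi, 33: edi=33
after mov ecx, 23: ecx=23
after add edi, 12: edi=33+12=45
after mov edi, [12]: edi=M[12]=23
after shr edi, 2: edi=23>>2=5
mov [36], ecx → M[36]=23
after sub edi, ecx: edi=5-23=-18
After step 7: edi = -18.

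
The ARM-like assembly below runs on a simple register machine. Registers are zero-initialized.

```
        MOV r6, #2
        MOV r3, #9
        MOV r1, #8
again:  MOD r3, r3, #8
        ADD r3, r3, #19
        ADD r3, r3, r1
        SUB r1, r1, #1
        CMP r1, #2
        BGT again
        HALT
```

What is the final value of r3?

28

r6=2
r3=9
r1=8
r3=9%8=1
r3=1+19=20
r3=20+8=28
r1=8-1=7
CMP r1, #2  (cmp 7,2)
BGT again: taken
r3=28%8=4
r3=4+19=23
r3=23+7=30
r1=7-1=6
CMP r1, #2  (cmp 6,2)
BGT again: taken
r3=30%8=6
r3=6+19=25
r3=25+6=31
r1=6-1=5
CMP r1, #2  (cmp 5,2)
BGT again: taken
r3=31%8=7
r3=7+19=26
r3=26+5=31
r1=5-1=4
CMP r1, #2  (cmp 4,2)
BGT again: taken
r3=31%8=7
r3=7+19=26
r3=26+4=30
r1=4-1=3
CMP r1, #2  (cmp 3,2)
BGT again: taken
r3=30%8=6
r3=6+19=25
r3=25+3=28
r1=3-1=2
CMP r1, #2  (cmp 2,2)
BGT again: not taken
halt.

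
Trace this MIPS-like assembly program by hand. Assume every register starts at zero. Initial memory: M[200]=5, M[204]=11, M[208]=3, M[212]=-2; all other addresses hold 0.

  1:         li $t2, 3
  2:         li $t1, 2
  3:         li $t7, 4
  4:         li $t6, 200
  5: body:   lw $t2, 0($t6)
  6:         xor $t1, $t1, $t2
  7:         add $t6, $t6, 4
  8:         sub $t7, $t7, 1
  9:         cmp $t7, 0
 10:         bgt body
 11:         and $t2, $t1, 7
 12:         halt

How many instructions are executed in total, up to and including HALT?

30

li $t2, 3 → $t2=3
li $t1, 2 → $t1=2
li $t7, 4 → $t7=4
li $t6, 200 → $t6=200
lw $t2, 0($t6) → $t2=M[200]=5
xor $t1, $t1, $t2 → $t1=2^5=7
add $t6, $t6, 4 → $t6=200+4=204
sub $t7, $t7, 1 → $t7=4-1=3
cmp $t7, 0  (cmp 3,0)
bgt body: taken
lw $t2, 0($t6) → $t2=M[204]=11
xor $t1, $t1, $t2 → $t1=7^11=12
add $t6, $t6, 4 → $t6=204+4=208
sub $t7, $t7, 1 → $t7=3-1=2
cmp $t7, 0  (cmp 2,0)
bgt body: taken
lw $t2, 0($t6) → $t2=M[208]=3
xor $t1, $t1, $t2 → $t1=12^3=15
add $t6, $t6, 4 → $t6=208+4=212
sub $t7, $t7, 1 → $t7=2-1=1
cmp $t7, 0  (cmp 1,0)
bgt body: taken
lw $t2, 0($t6) → $t2=M[212]=-2
xor $t1, $t1, $t2 → $t1=15^(-2)=-15
add $t6, $t6, 4 → $t6=212+4=216
sub $t7, $t7, 1 → $t7=1-1=0
cmp $t7, 0  (cmp 0,0)
bgt body: not taken
and $t2, $t1, 7 → $t2=(-15)&7=1
halt.
Total executed instructions: 30.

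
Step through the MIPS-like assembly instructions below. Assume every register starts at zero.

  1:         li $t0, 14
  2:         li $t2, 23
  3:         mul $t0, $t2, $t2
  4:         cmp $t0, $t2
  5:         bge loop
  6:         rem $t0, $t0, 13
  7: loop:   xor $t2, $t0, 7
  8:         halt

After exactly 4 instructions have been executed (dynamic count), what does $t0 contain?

529

li $t0, 14 → $t0=14
li $t2, 23 → $t2=23
mul $t0, $t2, $t2 → $t0=23*23=529
cmp $t0, $t2  (cmp 529,23)
After step 4: $t0 = 529.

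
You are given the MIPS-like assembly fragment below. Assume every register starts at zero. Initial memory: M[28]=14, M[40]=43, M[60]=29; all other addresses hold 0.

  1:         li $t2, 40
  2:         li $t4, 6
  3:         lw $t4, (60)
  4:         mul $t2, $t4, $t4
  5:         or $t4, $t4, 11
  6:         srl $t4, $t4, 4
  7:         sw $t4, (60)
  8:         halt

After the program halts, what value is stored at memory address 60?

1

li $t2, 40 → $t2=40
li $t4, 6 → $t4=6
lw $t4, (60) → $t4=M[60]=29
mul $t2, $t4, $t4 → $t2=29*29=841
or $t4, $t4, 11 → $t4=29|11=31
srl $t4, $t4, 4 → $t4=31>>4=1
sw $t4, (60) → M[60]=1
halt.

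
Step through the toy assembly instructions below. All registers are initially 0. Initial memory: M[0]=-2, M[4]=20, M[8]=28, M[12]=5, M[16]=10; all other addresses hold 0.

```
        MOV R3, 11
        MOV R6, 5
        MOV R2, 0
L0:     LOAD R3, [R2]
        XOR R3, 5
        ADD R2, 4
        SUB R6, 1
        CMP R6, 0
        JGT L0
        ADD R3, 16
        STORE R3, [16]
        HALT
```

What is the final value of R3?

after MOV R3, 11: R3=11
after MOV R6, 5: R6=5
after MOV R2, 0: R2=0
after LOAD R3, [R2]: R3=M[0]=-2
after XOR R3, 5: R3=(-2)^5=-5
after ADD R2, 4: R2=0+4=4
after SUB R6, 1: R6=5-1=4
CMP R6, 0  (cmp 4,0)
JGT L0: taken
after LOAD R3, [R2]: R3=M[4]=20
after XOR R3, 5: R3=20^5=17
after ADD R2, 4: R2=4+4=8
after SUB R6, 1: R6=4-1=3
CMP R6, 0  (cmp 3,0)
JGT L0: taken
after LOAD R3, [R2]: R3=M[8]=28
after XOR R3, 5: R3=28^5=25
after ADD R2, 4: R2=8+4=12
after SUB R6, 1: R6=3-1=2
CMP R6, 0  (cmp 2,0)
JGT L0: taken
after LOAD R3, [R2]: R3=M[12]=5
after XOR R3, 5: R3=5^5=0
after ADD R2, 4: R2=12+4=16
after SUB R6, 1: R6=2-1=1
CMP R6, 0  (cmp 1,0)
JGT L0: taken
after LOAD R3, [R2]: R3=M[16]=10
after XOR R3, 5: R3=10^5=15
after ADD R2, 4: R2=16+4=20
after SUB R6, 1: R6=1-1=0
CMP R6, 0  (cmp 0,0)
JGT L0: not taken
after ADD R3, 16: R3=15+16=31
STORE R3, [16] → M[16]=31
halt.

31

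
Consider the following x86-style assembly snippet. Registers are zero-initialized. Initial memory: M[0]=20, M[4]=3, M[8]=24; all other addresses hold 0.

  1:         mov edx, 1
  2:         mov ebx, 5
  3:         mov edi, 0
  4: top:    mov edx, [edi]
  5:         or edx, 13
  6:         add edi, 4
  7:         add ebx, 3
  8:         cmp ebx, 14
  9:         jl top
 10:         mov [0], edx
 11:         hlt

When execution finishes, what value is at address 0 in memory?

29

after mov edx, 1: edx=1
after mov ebx, 5: ebx=5
after mov edi, 0: edi=0
after mov edx, [edi]: edx=M[0]=20
after or edx, 13: edx=20|13=29
after add edi, 4: edi=0+4=4
after add ebx, 3: ebx=5+3=8
cmp ebx, 14  (cmp 8,14)
jl top: taken
after mov edx, [edi]: edx=M[4]=3
after or edx, 13: edx=3|13=15
after add edi, 4: edi=4+4=8
after add ebx, 3: ebx=8+3=11
cmp ebx, 14  (cmp 11,14)
jl top: taken
after mov edx, [edi]: edx=M[8]=24
after or edx, 13: edx=24|13=29
after add edi, 4: edi=8+4=12
after add ebx, 3: ebx=11+3=14
cmp ebx, 14  (cmp 14,14)
jl top: not taken
mov [0], edx → M[0]=29
halt.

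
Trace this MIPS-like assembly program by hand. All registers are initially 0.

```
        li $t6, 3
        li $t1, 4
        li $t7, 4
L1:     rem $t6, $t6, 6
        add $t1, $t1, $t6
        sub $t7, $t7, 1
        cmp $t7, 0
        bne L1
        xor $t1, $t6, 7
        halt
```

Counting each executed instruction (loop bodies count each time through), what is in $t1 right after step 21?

16

after li $t6, 3: $t6=3
after li $t1, 4: $t1=4
after li $t7, 4: $t7=4
after rem $t6, $t6, 6: $t6=3%6=3
after add $t1, $t1, $t6: $t1=4+3=7
after sub $t7, $t7, 1: $t7=4-1=3
cmp $t7, 0  (cmp 3,0)
bne L1: taken
after rem $t6, $t6, 6: $t6=3%6=3
after add $t1, $t1, $t6: $t1=7+3=10
after sub $t7, $t7, 1: $t7=3-1=2
cmp $t7, 0  (cmp 2,0)
bne L1: taken
after rem $t6, $t6, 6: $t6=3%6=3
after add $t1, $t1, $t6: $t1=10+3=13
after sub $t7, $t7, 1: $t7=2-1=1
cmp $t7, 0  (cmp 1,0)
bne L1: taken
after rem $t6, $t6, 6: $t6=3%6=3
after add $t1, $t1, $t6: $t1=13+3=16
after sub $t7, $t7, 1: $t7=1-1=0
After step 21: $t1 = 16.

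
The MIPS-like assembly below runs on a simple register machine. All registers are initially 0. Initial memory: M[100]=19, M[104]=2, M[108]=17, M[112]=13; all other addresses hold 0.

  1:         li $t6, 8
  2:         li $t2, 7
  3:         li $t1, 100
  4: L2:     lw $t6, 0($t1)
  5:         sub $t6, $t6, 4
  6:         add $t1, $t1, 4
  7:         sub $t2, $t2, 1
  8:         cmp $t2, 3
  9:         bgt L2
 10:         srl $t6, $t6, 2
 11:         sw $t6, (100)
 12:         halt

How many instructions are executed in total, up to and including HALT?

after li $t6, 8: $t6=8
after li $t2, 7: $t2=7
after li $t1, 100: $t1=100
after lw $t6, 0($t1): $t6=M[100]=19
after sub $t6, $t6, 4: $t6=19-4=15
after add $t1, $t1, 4: $t1=100+4=104
after sub $t2, $t2, 1: $t2=7-1=6
cmp $t2, 3  (cmp 6,3)
bgt L2: taken
after lw $t6, 0($t1): $t6=M[104]=2
after sub $t6, $t6, 4: $t6=2-4=-2
after add $t1, $t1, 4: $t1=104+4=108
after sub $t2, $t2, 1: $t2=6-1=5
cmp $t2, 3  (cmp 5,3)
bgt L2: taken
after lw $t6, 0($t1): $t6=M[108]=17
after sub $t6, $t6, 4: $t6=17-4=13
after add $t1, $t1, 4: $t1=108+4=112
after sub $t2, $t2, 1: $t2=5-1=4
cmp $t2, 3  (cmp 4,3)
bgt L2: taken
after lw $t6, 0($t1): $t6=M[112]=13
after sub $t6, $t6, 4: $t6=13-4=9
after add $t1, $t1, 4: $t1=112+4=116
after sub $t2, $t2, 1: $t2=4-1=3
cmp $t2, 3  (cmp 3,3)
bgt L2: not taken
after srl $t6, $t6, 2: $t6=9>>2=2
sw $t6, (100) → M[100]=2
halt.
Total executed instructions: 30.

30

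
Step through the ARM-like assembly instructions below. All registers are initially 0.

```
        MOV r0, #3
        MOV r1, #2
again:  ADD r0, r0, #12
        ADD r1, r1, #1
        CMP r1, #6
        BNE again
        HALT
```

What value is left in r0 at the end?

51

MOV r0, #3 → r0=3
MOV r1, #2 → r1=2
ADD r0, r0, #12 → r0=3+12=15
ADD r1, r1, #1 → r1=2+1=3
CMP r1, #6  (cmp 3,6)
BNE again: taken
ADD r0, r0, #12 → r0=15+12=27
ADD r1, r1, #1 → r1=3+1=4
CMP r1, #6  (cmp 4,6)
BNE again: taken
ADD r0, r0, #12 → r0=27+12=39
ADD r1, r1, #1 → r1=4+1=5
CMP r1, #6  (cmp 5,6)
BNE again: taken
ADD r0, r0, #12 → r0=39+12=51
ADD r1, r1, #1 → r1=5+1=6
CMP r1, #6  (cmp 6,6)
BNE again: not taken
halt.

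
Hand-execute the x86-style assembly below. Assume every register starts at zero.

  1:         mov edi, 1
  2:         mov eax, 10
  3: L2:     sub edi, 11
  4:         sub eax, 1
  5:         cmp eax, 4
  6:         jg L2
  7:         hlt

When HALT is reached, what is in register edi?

-65

after mov edi, 1: edi=1
after mov eax, 10: eax=10
after sub edi, 11: edi=1-11=-10
after sub eax, 1: eax=10-1=9
cmp eax, 4  (cmp 9,4)
jg L2: taken
after sub edi, 11: edi=(-10)-11=-21
after sub eax, 1: eax=9-1=8
cmp eax, 4  (cmp 8,4)
jg L2: taken
after sub edi, 11: edi=(-21)-11=-32
after sub eax, 1: eax=8-1=7
cmp eax, 4  (cmp 7,4)
jg L2: taken
after sub edi, 11: edi=(-32)-11=-43
after sub eax, 1: eax=7-1=6
cmp eax, 4  (cmp 6,4)
jg L2: taken
after sub edi, 11: edi=(-43)-11=-54
after sub eax, 1: eax=6-1=5
cmp eax, 4  (cmp 5,4)
jg L2: taken
after sub edi, 11: edi=(-54)-11=-65
after sub eax, 1: eax=5-1=4
cmp eax, 4  (cmp 4,4)
jg L2: not taken
halt.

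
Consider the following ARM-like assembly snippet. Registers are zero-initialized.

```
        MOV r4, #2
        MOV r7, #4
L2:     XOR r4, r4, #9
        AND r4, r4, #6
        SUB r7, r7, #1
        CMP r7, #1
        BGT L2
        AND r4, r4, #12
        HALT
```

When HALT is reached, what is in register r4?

0

after MOV r4, #2: r4=2
after MOV r7, #4: r7=4
after XOR r4, r4, #9: r4=2^9=11
after AND r4, r4, #6: r4=11&6=2
after SUB r7, r7, #1: r7=4-1=3
CMP r7, #1  (cmp 3,1)
BGT L2: taken
after XOR r4, r4, #9: r4=2^9=11
after AND r4, r4, #6: r4=11&6=2
after SUB r7, r7, #1: r7=3-1=2
CMP r7, #1  (cmp 2,1)
BGT L2: taken
after XOR r4, r4, #9: r4=2^9=11
after AND r4, r4, #6: r4=11&6=2
after SUB r7, r7, #1: r7=2-1=1
CMP r7, #1  (cmp 1,1)
BGT L2: not taken
after AND r4, r4, #12: r4=2&12=0
halt.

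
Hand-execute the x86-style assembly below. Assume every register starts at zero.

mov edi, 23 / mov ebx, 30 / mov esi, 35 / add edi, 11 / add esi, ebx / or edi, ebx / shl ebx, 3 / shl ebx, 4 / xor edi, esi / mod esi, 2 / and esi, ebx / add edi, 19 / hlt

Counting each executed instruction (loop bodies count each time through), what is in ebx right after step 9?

after mov edi, 23: edi=23
after mov ebx, 30: ebx=30
after mov esi, 35: esi=35
after add edi, 11: edi=23+11=34
after add esi, ebx: esi=35+30=65
after or edi, ebx: edi=34|30=62
after shl ebx, 3: ebx=30<<3=240
after shl ebx, 4: ebx=240<<4=3840
after xor edi, esi: edi=62^65=127
After step 9: ebx = 3840.

3840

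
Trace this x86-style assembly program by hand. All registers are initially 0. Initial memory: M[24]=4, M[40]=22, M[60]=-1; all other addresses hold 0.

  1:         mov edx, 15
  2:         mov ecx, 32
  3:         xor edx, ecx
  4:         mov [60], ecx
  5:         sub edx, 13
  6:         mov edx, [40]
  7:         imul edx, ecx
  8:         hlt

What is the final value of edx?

704

after mov edx, 15: edx=15
after mov ecx, 32: ecx=32
after xor edx, ecx: edx=15^32=47
mov [60], ecx → M[60]=32
after sub edx, 13: edx=47-13=34
after mov edx, [40]: edx=M[40]=22
after imul edx, ecx: edx=22*32=704
halt.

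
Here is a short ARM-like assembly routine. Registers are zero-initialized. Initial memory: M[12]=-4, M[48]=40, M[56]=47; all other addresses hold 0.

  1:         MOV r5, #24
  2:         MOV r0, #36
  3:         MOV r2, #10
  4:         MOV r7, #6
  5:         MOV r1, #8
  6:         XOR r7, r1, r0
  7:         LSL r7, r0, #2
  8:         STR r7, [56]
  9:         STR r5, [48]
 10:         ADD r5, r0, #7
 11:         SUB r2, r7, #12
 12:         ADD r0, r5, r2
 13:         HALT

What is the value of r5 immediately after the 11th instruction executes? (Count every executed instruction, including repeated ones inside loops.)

43

after MOV r5, #24: r5=24
after MOV r0, #36: r0=36
after MOV r2, #10: r2=10
after MOV r7, #6: r7=6
after MOV r1, #8: r1=8
after XOR r7, r1, r0: r7=8^36=44
after LSL r7, r0, #2: r7=36<<2=144
STR r7, [56] → M[56]=144
STR r5, [48] → M[48]=24
after ADD r5, r0, #7: r5=36+7=43
after SUB r2, r7, #12: r2=144-12=132
After step 11: r5 = 43.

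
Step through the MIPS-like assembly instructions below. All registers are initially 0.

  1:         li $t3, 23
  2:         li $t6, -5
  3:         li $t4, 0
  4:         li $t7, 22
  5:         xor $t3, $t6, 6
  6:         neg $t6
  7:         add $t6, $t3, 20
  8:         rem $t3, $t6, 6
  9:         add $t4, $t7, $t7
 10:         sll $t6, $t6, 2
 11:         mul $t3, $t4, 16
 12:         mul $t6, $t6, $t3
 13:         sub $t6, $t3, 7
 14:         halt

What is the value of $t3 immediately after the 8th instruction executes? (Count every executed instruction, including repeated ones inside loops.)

li $t3, 23 → $t3=23
li $t6, -5 → $t6=-5
li $t4, 0 → $t4=0
li $t7, 22 → $t7=22
xor $t3, $t6, 6 → $t3=(-5)^6=-3
neg $t6 → $t6=-(-5)=5
add $t6, $t3, 20 → $t6=(-3)+20=17
rem $t3, $t6, 6 → $t3=17%6=5
After step 8: $t3 = 5.

5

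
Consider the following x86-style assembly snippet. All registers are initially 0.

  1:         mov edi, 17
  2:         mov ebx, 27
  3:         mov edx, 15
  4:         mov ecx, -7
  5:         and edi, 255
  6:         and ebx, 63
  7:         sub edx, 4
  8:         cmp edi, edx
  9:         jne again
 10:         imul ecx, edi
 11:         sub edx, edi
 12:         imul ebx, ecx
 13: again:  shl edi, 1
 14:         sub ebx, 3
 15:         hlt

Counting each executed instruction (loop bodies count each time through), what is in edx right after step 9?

mov edi, 17 → edi=17
mov ebx, 27 → ebx=27
mov edx, 15 → edx=15
mov ecx, -7 → ecx=-7
and edi, 255 → edi=17&255=17
and ebx, 63 → ebx=27&63=27
sub edx, 4 → edx=15-4=11
cmp edi, edx  (cmp 17,11)
jne again: taken
After step 9: edx = 11.

11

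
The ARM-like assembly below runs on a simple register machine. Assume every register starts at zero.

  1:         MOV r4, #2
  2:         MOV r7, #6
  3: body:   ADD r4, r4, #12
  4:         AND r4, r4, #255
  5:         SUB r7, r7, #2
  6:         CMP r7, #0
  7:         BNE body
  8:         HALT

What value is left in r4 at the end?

MOV r4, #2 → r4=2
MOV r7, #6 → r7=6
ADD r4, r4, #12 → r4=2+12=14
AND r4, r4, #255 → r4=14&255=14
SUB r7, r7, #2 → r7=6-2=4
CMP r7, #0  (cmp 4,0)
BNE body: taken
ADD r4, r4, #12 → r4=14+12=26
AND r4, r4, #255 → r4=26&255=26
SUB r7, r7, #2 → r7=4-2=2
CMP r7, #0  (cmp 2,0)
BNE body: taken
ADD r4, r4, #12 → r4=26+12=38
AND r4, r4, #255 → r4=38&255=38
SUB r7, r7, #2 → r7=2-2=0
CMP r7, #0  (cmp 0,0)
BNE body: not taken
halt.

38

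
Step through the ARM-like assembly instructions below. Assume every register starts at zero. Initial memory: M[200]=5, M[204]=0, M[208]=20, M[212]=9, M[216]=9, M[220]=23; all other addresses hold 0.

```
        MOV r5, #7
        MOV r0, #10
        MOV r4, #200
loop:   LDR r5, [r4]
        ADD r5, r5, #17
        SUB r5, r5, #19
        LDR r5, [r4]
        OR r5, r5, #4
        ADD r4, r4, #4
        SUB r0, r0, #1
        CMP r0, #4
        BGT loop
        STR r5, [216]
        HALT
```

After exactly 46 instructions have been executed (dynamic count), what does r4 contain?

r5=7
r0=10
r4=200
r5=M[200]=5
r5=5+17=22
r5=22-19=3
r5=M[200]=5
r5=5|4=5
r4=200+4=204
r0=10-1=9
CMP r0, #4  (cmp 9,4)
BGT loop: taken
r5=M[204]=0
r5=0+17=17
r5=17-19=-2
r5=M[204]=0
r5=0|4=4
r4=204+4=208
r0=9-1=8
CMP r0, #4  (cmp 8,4)
BGT loop: taken
r5=M[208]=20
r5=20+17=37
r5=37-19=18
r5=M[208]=20
r5=20|4=20
r4=208+4=212
r0=8-1=7
CMP r0, #4  (cmp 7,4)
BGT loop: taken
r5=M[212]=9
r5=9+17=26
r5=26-19=7
r5=M[212]=9
r5=9|4=13
r4=212+4=216
r0=7-1=6
CMP r0, #4  (cmp 6,4)
BGT loop: taken
r5=M[216]=9
r5=9+17=26
r5=26-19=7
r5=M[216]=9
r5=9|4=13
r4=216+4=220
r0=6-1=5
After step 46: r4 = 220.

220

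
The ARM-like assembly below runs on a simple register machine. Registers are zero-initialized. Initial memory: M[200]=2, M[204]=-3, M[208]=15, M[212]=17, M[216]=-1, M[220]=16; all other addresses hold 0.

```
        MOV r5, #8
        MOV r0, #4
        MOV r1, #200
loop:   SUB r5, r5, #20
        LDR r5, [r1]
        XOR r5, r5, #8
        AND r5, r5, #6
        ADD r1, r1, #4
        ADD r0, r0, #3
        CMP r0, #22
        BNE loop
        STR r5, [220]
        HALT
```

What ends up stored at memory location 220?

MOV r5, #8 → r5=8
MOV r0, #4 → r0=4
MOV r1, #200 → r1=200
SUB r5, r5, #20 → r5=8-20=-12
LDR r5, [r1] → r5=M[200]=2
XOR r5, r5, #8 → r5=2^8=10
AND r5, r5, #6 → r5=10&6=2
ADD r1, r1, #4 → r1=200+4=204
ADD r0, r0, #3 → r0=4+3=7
CMP r0, #22  (cmp 7,22)
BNE loop: taken
SUB r5, r5, #20 → r5=2-20=-18
LDR r5, [r1] → r5=M[204]=-3
XOR r5, r5, #8 → r5=(-3)^8=-11
AND r5, r5, #6 → r5=(-11)&6=4
ADD r1, r1, #4 → r1=204+4=208
ADD r0, r0, #3 → r0=7+3=10
CMP r0, #22  (cmp 10,22)
BNE loop: taken
SUB r5, r5, #20 → r5=4-20=-16
LDR r5, [r1] → r5=M[208]=15
XOR r5, r5, #8 → r5=15^8=7
AND r5, r5, #6 → r5=7&6=6
ADD r1, r1, #4 → r1=208+4=212
ADD r0, r0, #3 → r0=10+3=13
CMP r0, #22  (cmp 13,22)
BNE loop: taken
SUB r5, r5, #20 → r5=6-20=-14
LDR r5, [r1] → r5=M[212]=17
XOR r5, r5, #8 → r5=17^8=25
AND r5, r5, #6 → r5=25&6=0
ADD r1, r1, #4 → r1=212+4=216
ADD r0, r0, #3 → r0=13+3=16
CMP r0, #22  (cmp 16,22)
BNE loop: taken
SUB r5, r5, #20 → r5=0-20=-20
LDR r5, [r1] → r5=M[216]=-1
XOR r5, r5, #8 → r5=(-1)^8=-9
AND r5, r5, #6 → r5=(-9)&6=6
ADD r1, r1, #4 → r1=216+4=220
ADD r0, r0, #3 → r0=16+3=19
CMP r0, #22  (cmp 19,22)
BNE loop: taken
SUB r5, r5, #20 → r5=6-20=-14
LDR r5, [r1] → r5=M[220]=16
XOR r5, r5, #8 → r5=16^8=24
AND r5, r5, #6 → r5=24&6=0
ADD r1, r1, #4 → r1=220+4=224
ADD r0, r0, #3 → r0=19+3=22
CMP r0, #22  (cmp 22,22)
BNE loop: not taken
STR r5, [220] → M[220]=0
halt.

0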